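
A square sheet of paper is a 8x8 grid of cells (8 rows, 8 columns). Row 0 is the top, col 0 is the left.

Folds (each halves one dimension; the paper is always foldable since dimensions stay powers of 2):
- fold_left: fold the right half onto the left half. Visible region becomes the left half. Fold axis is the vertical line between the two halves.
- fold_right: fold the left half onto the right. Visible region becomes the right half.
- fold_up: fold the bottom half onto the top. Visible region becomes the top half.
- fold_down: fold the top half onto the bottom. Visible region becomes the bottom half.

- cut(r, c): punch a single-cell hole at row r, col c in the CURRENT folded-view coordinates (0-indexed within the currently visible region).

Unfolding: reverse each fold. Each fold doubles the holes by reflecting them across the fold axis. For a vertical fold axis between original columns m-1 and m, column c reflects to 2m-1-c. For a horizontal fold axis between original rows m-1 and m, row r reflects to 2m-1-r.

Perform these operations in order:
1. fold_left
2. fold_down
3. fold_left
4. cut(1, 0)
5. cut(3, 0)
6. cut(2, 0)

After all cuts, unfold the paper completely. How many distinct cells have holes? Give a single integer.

Answer: 24

Derivation:
Op 1 fold_left: fold axis v@4; visible region now rows[0,8) x cols[0,4) = 8x4
Op 2 fold_down: fold axis h@4; visible region now rows[4,8) x cols[0,4) = 4x4
Op 3 fold_left: fold axis v@2; visible region now rows[4,8) x cols[0,2) = 4x2
Op 4 cut(1, 0): punch at orig (5,0); cuts so far [(5, 0)]; region rows[4,8) x cols[0,2) = 4x2
Op 5 cut(3, 0): punch at orig (7,0); cuts so far [(5, 0), (7, 0)]; region rows[4,8) x cols[0,2) = 4x2
Op 6 cut(2, 0): punch at orig (6,0); cuts so far [(5, 0), (6, 0), (7, 0)]; region rows[4,8) x cols[0,2) = 4x2
Unfold 1 (reflect across v@2): 6 holes -> [(5, 0), (5, 3), (6, 0), (6, 3), (7, 0), (7, 3)]
Unfold 2 (reflect across h@4): 12 holes -> [(0, 0), (0, 3), (1, 0), (1, 3), (2, 0), (2, 3), (5, 0), (5, 3), (6, 0), (6, 3), (7, 0), (7, 3)]
Unfold 3 (reflect across v@4): 24 holes -> [(0, 0), (0, 3), (0, 4), (0, 7), (1, 0), (1, 3), (1, 4), (1, 7), (2, 0), (2, 3), (2, 4), (2, 7), (5, 0), (5, 3), (5, 4), (5, 7), (6, 0), (6, 3), (6, 4), (6, 7), (7, 0), (7, 3), (7, 4), (7, 7)]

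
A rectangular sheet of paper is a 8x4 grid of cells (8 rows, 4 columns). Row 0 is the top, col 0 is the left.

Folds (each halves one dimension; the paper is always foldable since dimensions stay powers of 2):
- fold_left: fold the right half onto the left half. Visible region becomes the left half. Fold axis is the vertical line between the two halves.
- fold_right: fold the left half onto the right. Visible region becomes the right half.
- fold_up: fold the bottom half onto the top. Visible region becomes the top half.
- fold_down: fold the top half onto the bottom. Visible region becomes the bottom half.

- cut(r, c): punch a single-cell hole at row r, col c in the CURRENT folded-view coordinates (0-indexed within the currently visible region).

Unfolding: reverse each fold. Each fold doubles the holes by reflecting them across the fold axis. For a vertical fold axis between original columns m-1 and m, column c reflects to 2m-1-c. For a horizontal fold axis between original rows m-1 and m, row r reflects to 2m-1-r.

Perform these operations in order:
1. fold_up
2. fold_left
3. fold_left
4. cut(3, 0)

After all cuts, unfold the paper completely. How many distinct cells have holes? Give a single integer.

Answer: 8

Derivation:
Op 1 fold_up: fold axis h@4; visible region now rows[0,4) x cols[0,4) = 4x4
Op 2 fold_left: fold axis v@2; visible region now rows[0,4) x cols[0,2) = 4x2
Op 3 fold_left: fold axis v@1; visible region now rows[0,4) x cols[0,1) = 4x1
Op 4 cut(3, 0): punch at orig (3,0); cuts so far [(3, 0)]; region rows[0,4) x cols[0,1) = 4x1
Unfold 1 (reflect across v@1): 2 holes -> [(3, 0), (3, 1)]
Unfold 2 (reflect across v@2): 4 holes -> [(3, 0), (3, 1), (3, 2), (3, 3)]
Unfold 3 (reflect across h@4): 8 holes -> [(3, 0), (3, 1), (3, 2), (3, 3), (4, 0), (4, 1), (4, 2), (4, 3)]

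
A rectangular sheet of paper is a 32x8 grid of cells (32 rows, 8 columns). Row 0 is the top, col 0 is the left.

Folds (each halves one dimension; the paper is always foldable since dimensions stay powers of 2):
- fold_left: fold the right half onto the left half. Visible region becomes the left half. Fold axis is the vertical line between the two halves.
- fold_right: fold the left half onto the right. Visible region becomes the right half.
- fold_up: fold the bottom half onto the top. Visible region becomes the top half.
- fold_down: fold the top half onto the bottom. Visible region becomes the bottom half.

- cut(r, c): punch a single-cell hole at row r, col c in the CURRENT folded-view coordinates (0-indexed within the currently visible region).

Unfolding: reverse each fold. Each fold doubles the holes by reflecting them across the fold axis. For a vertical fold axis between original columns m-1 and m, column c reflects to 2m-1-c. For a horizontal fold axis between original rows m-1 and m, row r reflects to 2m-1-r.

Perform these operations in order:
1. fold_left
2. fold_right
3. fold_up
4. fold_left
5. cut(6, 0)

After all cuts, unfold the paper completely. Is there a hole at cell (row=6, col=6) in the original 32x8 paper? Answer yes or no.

Op 1 fold_left: fold axis v@4; visible region now rows[0,32) x cols[0,4) = 32x4
Op 2 fold_right: fold axis v@2; visible region now rows[0,32) x cols[2,4) = 32x2
Op 3 fold_up: fold axis h@16; visible region now rows[0,16) x cols[2,4) = 16x2
Op 4 fold_left: fold axis v@3; visible region now rows[0,16) x cols[2,3) = 16x1
Op 5 cut(6, 0): punch at orig (6,2); cuts so far [(6, 2)]; region rows[0,16) x cols[2,3) = 16x1
Unfold 1 (reflect across v@3): 2 holes -> [(6, 2), (6, 3)]
Unfold 2 (reflect across h@16): 4 holes -> [(6, 2), (6, 3), (25, 2), (25, 3)]
Unfold 3 (reflect across v@2): 8 holes -> [(6, 0), (6, 1), (6, 2), (6, 3), (25, 0), (25, 1), (25, 2), (25, 3)]
Unfold 4 (reflect across v@4): 16 holes -> [(6, 0), (6, 1), (6, 2), (6, 3), (6, 4), (6, 5), (6, 6), (6, 7), (25, 0), (25, 1), (25, 2), (25, 3), (25, 4), (25, 5), (25, 6), (25, 7)]
Holes: [(6, 0), (6, 1), (6, 2), (6, 3), (6, 4), (6, 5), (6, 6), (6, 7), (25, 0), (25, 1), (25, 2), (25, 3), (25, 4), (25, 5), (25, 6), (25, 7)]

Answer: yes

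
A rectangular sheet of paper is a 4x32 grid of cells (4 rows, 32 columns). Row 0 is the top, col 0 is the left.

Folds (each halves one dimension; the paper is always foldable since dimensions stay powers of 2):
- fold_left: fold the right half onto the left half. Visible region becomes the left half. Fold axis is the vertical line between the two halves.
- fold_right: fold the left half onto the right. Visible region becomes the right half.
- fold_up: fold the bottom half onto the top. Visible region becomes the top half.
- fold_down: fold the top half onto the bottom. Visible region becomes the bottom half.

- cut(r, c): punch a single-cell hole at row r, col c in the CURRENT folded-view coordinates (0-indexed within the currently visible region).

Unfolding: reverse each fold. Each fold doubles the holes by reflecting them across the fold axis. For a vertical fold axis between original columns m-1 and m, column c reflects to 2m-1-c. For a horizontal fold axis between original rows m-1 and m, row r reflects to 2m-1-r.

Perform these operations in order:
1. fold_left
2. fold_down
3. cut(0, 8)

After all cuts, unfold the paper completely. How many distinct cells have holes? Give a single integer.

Answer: 4

Derivation:
Op 1 fold_left: fold axis v@16; visible region now rows[0,4) x cols[0,16) = 4x16
Op 2 fold_down: fold axis h@2; visible region now rows[2,4) x cols[0,16) = 2x16
Op 3 cut(0, 8): punch at orig (2,8); cuts so far [(2, 8)]; region rows[2,4) x cols[0,16) = 2x16
Unfold 1 (reflect across h@2): 2 holes -> [(1, 8), (2, 8)]
Unfold 2 (reflect across v@16): 4 holes -> [(1, 8), (1, 23), (2, 8), (2, 23)]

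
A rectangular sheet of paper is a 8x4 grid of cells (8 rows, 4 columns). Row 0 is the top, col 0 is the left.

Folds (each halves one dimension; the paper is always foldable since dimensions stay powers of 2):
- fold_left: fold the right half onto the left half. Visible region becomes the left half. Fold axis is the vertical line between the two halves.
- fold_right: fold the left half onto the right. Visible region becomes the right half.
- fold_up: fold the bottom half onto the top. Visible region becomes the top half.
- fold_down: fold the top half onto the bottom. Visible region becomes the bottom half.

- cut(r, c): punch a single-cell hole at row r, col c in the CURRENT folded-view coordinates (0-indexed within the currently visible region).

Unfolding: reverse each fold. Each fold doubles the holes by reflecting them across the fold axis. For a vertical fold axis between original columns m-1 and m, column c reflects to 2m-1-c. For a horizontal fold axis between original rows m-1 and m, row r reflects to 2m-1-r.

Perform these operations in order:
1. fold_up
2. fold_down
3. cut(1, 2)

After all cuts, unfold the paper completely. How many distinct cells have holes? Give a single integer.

Answer: 4

Derivation:
Op 1 fold_up: fold axis h@4; visible region now rows[0,4) x cols[0,4) = 4x4
Op 2 fold_down: fold axis h@2; visible region now rows[2,4) x cols[0,4) = 2x4
Op 3 cut(1, 2): punch at orig (3,2); cuts so far [(3, 2)]; region rows[2,4) x cols[0,4) = 2x4
Unfold 1 (reflect across h@2): 2 holes -> [(0, 2), (3, 2)]
Unfold 2 (reflect across h@4): 4 holes -> [(0, 2), (3, 2), (4, 2), (7, 2)]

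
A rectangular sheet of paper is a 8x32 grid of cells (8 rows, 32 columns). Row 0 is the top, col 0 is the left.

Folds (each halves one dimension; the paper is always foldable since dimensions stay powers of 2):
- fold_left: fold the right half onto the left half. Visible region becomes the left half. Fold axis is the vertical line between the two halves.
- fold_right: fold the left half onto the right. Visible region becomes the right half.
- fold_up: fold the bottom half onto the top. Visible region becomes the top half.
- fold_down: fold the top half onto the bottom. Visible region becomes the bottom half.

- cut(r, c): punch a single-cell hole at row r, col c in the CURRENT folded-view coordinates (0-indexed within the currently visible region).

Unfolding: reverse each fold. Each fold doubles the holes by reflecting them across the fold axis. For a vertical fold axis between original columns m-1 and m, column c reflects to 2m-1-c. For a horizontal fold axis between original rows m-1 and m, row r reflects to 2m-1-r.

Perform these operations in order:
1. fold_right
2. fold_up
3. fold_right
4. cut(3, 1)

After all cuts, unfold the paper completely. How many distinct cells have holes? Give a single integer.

Answer: 8

Derivation:
Op 1 fold_right: fold axis v@16; visible region now rows[0,8) x cols[16,32) = 8x16
Op 2 fold_up: fold axis h@4; visible region now rows[0,4) x cols[16,32) = 4x16
Op 3 fold_right: fold axis v@24; visible region now rows[0,4) x cols[24,32) = 4x8
Op 4 cut(3, 1): punch at orig (3,25); cuts so far [(3, 25)]; region rows[0,4) x cols[24,32) = 4x8
Unfold 1 (reflect across v@24): 2 holes -> [(3, 22), (3, 25)]
Unfold 2 (reflect across h@4): 4 holes -> [(3, 22), (3, 25), (4, 22), (4, 25)]
Unfold 3 (reflect across v@16): 8 holes -> [(3, 6), (3, 9), (3, 22), (3, 25), (4, 6), (4, 9), (4, 22), (4, 25)]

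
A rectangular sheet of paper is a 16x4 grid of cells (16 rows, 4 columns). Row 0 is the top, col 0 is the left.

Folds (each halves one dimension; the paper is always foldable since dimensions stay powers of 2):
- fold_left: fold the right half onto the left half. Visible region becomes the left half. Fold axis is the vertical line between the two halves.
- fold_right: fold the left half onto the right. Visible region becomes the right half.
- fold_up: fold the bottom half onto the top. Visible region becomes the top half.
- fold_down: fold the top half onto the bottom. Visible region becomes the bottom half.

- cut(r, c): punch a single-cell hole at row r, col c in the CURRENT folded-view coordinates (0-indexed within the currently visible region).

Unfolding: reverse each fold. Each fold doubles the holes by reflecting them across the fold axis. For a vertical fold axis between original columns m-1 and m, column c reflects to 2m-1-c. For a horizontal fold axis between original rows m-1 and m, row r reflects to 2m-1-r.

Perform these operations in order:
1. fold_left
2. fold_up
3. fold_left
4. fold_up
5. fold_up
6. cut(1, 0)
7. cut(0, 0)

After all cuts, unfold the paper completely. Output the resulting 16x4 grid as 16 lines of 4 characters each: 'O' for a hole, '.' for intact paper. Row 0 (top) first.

Answer: OOOO
OOOO
OOOO
OOOO
OOOO
OOOO
OOOO
OOOO
OOOO
OOOO
OOOO
OOOO
OOOO
OOOO
OOOO
OOOO

Derivation:
Op 1 fold_left: fold axis v@2; visible region now rows[0,16) x cols[0,2) = 16x2
Op 2 fold_up: fold axis h@8; visible region now rows[0,8) x cols[0,2) = 8x2
Op 3 fold_left: fold axis v@1; visible region now rows[0,8) x cols[0,1) = 8x1
Op 4 fold_up: fold axis h@4; visible region now rows[0,4) x cols[0,1) = 4x1
Op 5 fold_up: fold axis h@2; visible region now rows[0,2) x cols[0,1) = 2x1
Op 6 cut(1, 0): punch at orig (1,0); cuts so far [(1, 0)]; region rows[0,2) x cols[0,1) = 2x1
Op 7 cut(0, 0): punch at orig (0,0); cuts so far [(0, 0), (1, 0)]; region rows[0,2) x cols[0,1) = 2x1
Unfold 1 (reflect across h@2): 4 holes -> [(0, 0), (1, 0), (2, 0), (3, 0)]
Unfold 2 (reflect across h@4): 8 holes -> [(0, 0), (1, 0), (2, 0), (3, 0), (4, 0), (5, 0), (6, 0), (7, 0)]
Unfold 3 (reflect across v@1): 16 holes -> [(0, 0), (0, 1), (1, 0), (1, 1), (2, 0), (2, 1), (3, 0), (3, 1), (4, 0), (4, 1), (5, 0), (5, 1), (6, 0), (6, 1), (7, 0), (7, 1)]
Unfold 4 (reflect across h@8): 32 holes -> [(0, 0), (0, 1), (1, 0), (1, 1), (2, 0), (2, 1), (3, 0), (3, 1), (4, 0), (4, 1), (5, 0), (5, 1), (6, 0), (6, 1), (7, 0), (7, 1), (8, 0), (8, 1), (9, 0), (9, 1), (10, 0), (10, 1), (11, 0), (11, 1), (12, 0), (12, 1), (13, 0), (13, 1), (14, 0), (14, 1), (15, 0), (15, 1)]
Unfold 5 (reflect across v@2): 64 holes -> [(0, 0), (0, 1), (0, 2), (0, 3), (1, 0), (1, 1), (1, 2), (1, 3), (2, 0), (2, 1), (2, 2), (2, 3), (3, 0), (3, 1), (3, 2), (3, 3), (4, 0), (4, 1), (4, 2), (4, 3), (5, 0), (5, 1), (5, 2), (5, 3), (6, 0), (6, 1), (6, 2), (6, 3), (7, 0), (7, 1), (7, 2), (7, 3), (8, 0), (8, 1), (8, 2), (8, 3), (9, 0), (9, 1), (9, 2), (9, 3), (10, 0), (10, 1), (10, 2), (10, 3), (11, 0), (11, 1), (11, 2), (11, 3), (12, 0), (12, 1), (12, 2), (12, 3), (13, 0), (13, 1), (13, 2), (13, 3), (14, 0), (14, 1), (14, 2), (14, 3), (15, 0), (15, 1), (15, 2), (15, 3)]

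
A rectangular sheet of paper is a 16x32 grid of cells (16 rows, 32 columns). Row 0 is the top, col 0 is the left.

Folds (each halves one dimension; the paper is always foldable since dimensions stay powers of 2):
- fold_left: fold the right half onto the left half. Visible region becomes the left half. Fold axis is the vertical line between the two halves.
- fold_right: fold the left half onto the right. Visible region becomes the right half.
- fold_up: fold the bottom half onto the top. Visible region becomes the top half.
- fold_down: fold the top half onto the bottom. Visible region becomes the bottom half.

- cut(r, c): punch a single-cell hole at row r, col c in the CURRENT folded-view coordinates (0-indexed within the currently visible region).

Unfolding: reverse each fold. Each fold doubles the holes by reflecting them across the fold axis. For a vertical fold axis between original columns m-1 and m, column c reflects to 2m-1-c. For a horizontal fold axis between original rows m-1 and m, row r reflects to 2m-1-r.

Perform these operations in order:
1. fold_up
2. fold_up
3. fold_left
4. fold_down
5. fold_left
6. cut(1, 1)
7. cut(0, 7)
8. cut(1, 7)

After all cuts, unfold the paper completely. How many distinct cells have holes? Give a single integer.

Answer: 96

Derivation:
Op 1 fold_up: fold axis h@8; visible region now rows[0,8) x cols[0,32) = 8x32
Op 2 fold_up: fold axis h@4; visible region now rows[0,4) x cols[0,32) = 4x32
Op 3 fold_left: fold axis v@16; visible region now rows[0,4) x cols[0,16) = 4x16
Op 4 fold_down: fold axis h@2; visible region now rows[2,4) x cols[0,16) = 2x16
Op 5 fold_left: fold axis v@8; visible region now rows[2,4) x cols[0,8) = 2x8
Op 6 cut(1, 1): punch at orig (3,1); cuts so far [(3, 1)]; region rows[2,4) x cols[0,8) = 2x8
Op 7 cut(0, 7): punch at orig (2,7); cuts so far [(2, 7), (3, 1)]; region rows[2,4) x cols[0,8) = 2x8
Op 8 cut(1, 7): punch at orig (3,7); cuts so far [(2, 7), (3, 1), (3, 7)]; region rows[2,4) x cols[0,8) = 2x8
Unfold 1 (reflect across v@8): 6 holes -> [(2, 7), (2, 8), (3, 1), (3, 7), (3, 8), (3, 14)]
Unfold 2 (reflect across h@2): 12 holes -> [(0, 1), (0, 7), (0, 8), (0, 14), (1, 7), (1, 8), (2, 7), (2, 8), (3, 1), (3, 7), (3, 8), (3, 14)]
Unfold 3 (reflect across v@16): 24 holes -> [(0, 1), (0, 7), (0, 8), (0, 14), (0, 17), (0, 23), (0, 24), (0, 30), (1, 7), (1, 8), (1, 23), (1, 24), (2, 7), (2, 8), (2, 23), (2, 24), (3, 1), (3, 7), (3, 8), (3, 14), (3, 17), (3, 23), (3, 24), (3, 30)]
Unfold 4 (reflect across h@4): 48 holes -> [(0, 1), (0, 7), (0, 8), (0, 14), (0, 17), (0, 23), (0, 24), (0, 30), (1, 7), (1, 8), (1, 23), (1, 24), (2, 7), (2, 8), (2, 23), (2, 24), (3, 1), (3, 7), (3, 8), (3, 14), (3, 17), (3, 23), (3, 24), (3, 30), (4, 1), (4, 7), (4, 8), (4, 14), (4, 17), (4, 23), (4, 24), (4, 30), (5, 7), (5, 8), (5, 23), (5, 24), (6, 7), (6, 8), (6, 23), (6, 24), (7, 1), (7, 7), (7, 8), (7, 14), (7, 17), (7, 23), (7, 24), (7, 30)]
Unfold 5 (reflect across h@8): 96 holes -> [(0, 1), (0, 7), (0, 8), (0, 14), (0, 17), (0, 23), (0, 24), (0, 30), (1, 7), (1, 8), (1, 23), (1, 24), (2, 7), (2, 8), (2, 23), (2, 24), (3, 1), (3, 7), (3, 8), (3, 14), (3, 17), (3, 23), (3, 24), (3, 30), (4, 1), (4, 7), (4, 8), (4, 14), (4, 17), (4, 23), (4, 24), (4, 30), (5, 7), (5, 8), (5, 23), (5, 24), (6, 7), (6, 8), (6, 23), (6, 24), (7, 1), (7, 7), (7, 8), (7, 14), (7, 17), (7, 23), (7, 24), (7, 30), (8, 1), (8, 7), (8, 8), (8, 14), (8, 17), (8, 23), (8, 24), (8, 30), (9, 7), (9, 8), (9, 23), (9, 24), (10, 7), (10, 8), (10, 23), (10, 24), (11, 1), (11, 7), (11, 8), (11, 14), (11, 17), (11, 23), (11, 24), (11, 30), (12, 1), (12, 7), (12, 8), (12, 14), (12, 17), (12, 23), (12, 24), (12, 30), (13, 7), (13, 8), (13, 23), (13, 24), (14, 7), (14, 8), (14, 23), (14, 24), (15, 1), (15, 7), (15, 8), (15, 14), (15, 17), (15, 23), (15, 24), (15, 30)]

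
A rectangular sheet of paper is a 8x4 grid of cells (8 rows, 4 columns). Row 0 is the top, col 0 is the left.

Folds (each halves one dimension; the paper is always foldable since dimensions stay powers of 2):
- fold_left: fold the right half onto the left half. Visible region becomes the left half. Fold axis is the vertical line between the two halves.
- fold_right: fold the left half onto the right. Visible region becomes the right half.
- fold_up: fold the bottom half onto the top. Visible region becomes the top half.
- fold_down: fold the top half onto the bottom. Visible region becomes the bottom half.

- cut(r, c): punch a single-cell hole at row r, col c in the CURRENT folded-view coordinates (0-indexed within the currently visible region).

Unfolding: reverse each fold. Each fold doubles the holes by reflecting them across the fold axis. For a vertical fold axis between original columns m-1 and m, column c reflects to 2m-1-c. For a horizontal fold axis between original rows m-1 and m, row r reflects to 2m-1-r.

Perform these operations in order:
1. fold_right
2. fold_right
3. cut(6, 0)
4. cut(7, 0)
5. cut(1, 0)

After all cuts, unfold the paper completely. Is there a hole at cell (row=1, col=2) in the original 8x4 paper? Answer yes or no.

Op 1 fold_right: fold axis v@2; visible region now rows[0,8) x cols[2,4) = 8x2
Op 2 fold_right: fold axis v@3; visible region now rows[0,8) x cols[3,4) = 8x1
Op 3 cut(6, 0): punch at orig (6,3); cuts so far [(6, 3)]; region rows[0,8) x cols[3,4) = 8x1
Op 4 cut(7, 0): punch at orig (7,3); cuts so far [(6, 3), (7, 3)]; region rows[0,8) x cols[3,4) = 8x1
Op 5 cut(1, 0): punch at orig (1,3); cuts so far [(1, 3), (6, 3), (7, 3)]; region rows[0,8) x cols[3,4) = 8x1
Unfold 1 (reflect across v@3): 6 holes -> [(1, 2), (1, 3), (6, 2), (6, 3), (7, 2), (7, 3)]
Unfold 2 (reflect across v@2): 12 holes -> [(1, 0), (1, 1), (1, 2), (1, 3), (6, 0), (6, 1), (6, 2), (6, 3), (7, 0), (7, 1), (7, 2), (7, 3)]
Holes: [(1, 0), (1, 1), (1, 2), (1, 3), (6, 0), (6, 1), (6, 2), (6, 3), (7, 0), (7, 1), (7, 2), (7, 3)]

Answer: yes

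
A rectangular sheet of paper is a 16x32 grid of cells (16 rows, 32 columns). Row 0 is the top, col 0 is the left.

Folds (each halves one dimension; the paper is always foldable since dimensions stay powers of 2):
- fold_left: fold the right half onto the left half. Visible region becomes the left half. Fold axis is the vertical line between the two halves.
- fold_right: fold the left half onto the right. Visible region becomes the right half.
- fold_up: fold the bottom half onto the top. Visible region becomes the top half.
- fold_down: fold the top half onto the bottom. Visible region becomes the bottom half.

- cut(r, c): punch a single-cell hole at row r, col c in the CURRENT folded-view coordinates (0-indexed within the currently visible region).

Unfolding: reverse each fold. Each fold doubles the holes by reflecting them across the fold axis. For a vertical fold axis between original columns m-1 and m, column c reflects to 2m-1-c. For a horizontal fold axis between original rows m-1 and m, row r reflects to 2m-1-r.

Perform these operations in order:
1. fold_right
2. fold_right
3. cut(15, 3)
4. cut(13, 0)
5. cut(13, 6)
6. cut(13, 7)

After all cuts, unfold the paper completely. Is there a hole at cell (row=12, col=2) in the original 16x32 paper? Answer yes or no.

Answer: no

Derivation:
Op 1 fold_right: fold axis v@16; visible region now rows[0,16) x cols[16,32) = 16x16
Op 2 fold_right: fold axis v@24; visible region now rows[0,16) x cols[24,32) = 16x8
Op 3 cut(15, 3): punch at orig (15,27); cuts so far [(15, 27)]; region rows[0,16) x cols[24,32) = 16x8
Op 4 cut(13, 0): punch at orig (13,24); cuts so far [(13, 24), (15, 27)]; region rows[0,16) x cols[24,32) = 16x8
Op 5 cut(13, 6): punch at orig (13,30); cuts so far [(13, 24), (13, 30), (15, 27)]; region rows[0,16) x cols[24,32) = 16x8
Op 6 cut(13, 7): punch at orig (13,31); cuts so far [(13, 24), (13, 30), (13, 31), (15, 27)]; region rows[0,16) x cols[24,32) = 16x8
Unfold 1 (reflect across v@24): 8 holes -> [(13, 16), (13, 17), (13, 23), (13, 24), (13, 30), (13, 31), (15, 20), (15, 27)]
Unfold 2 (reflect across v@16): 16 holes -> [(13, 0), (13, 1), (13, 7), (13, 8), (13, 14), (13, 15), (13, 16), (13, 17), (13, 23), (13, 24), (13, 30), (13, 31), (15, 4), (15, 11), (15, 20), (15, 27)]
Holes: [(13, 0), (13, 1), (13, 7), (13, 8), (13, 14), (13, 15), (13, 16), (13, 17), (13, 23), (13, 24), (13, 30), (13, 31), (15, 4), (15, 11), (15, 20), (15, 27)]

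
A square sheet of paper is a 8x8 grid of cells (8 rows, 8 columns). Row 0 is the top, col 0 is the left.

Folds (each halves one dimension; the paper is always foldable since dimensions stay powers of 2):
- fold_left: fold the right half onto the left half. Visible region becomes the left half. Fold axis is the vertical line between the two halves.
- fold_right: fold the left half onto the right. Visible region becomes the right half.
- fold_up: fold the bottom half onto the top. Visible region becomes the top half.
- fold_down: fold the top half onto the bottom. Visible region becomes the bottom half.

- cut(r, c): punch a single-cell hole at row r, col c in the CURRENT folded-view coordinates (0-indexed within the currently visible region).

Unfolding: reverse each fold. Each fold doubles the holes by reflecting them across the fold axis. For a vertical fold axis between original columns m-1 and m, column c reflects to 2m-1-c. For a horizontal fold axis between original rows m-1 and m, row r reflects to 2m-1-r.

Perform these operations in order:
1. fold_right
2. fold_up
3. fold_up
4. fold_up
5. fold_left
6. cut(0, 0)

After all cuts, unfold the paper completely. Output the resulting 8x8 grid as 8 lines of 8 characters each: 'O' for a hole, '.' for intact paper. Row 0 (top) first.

Op 1 fold_right: fold axis v@4; visible region now rows[0,8) x cols[4,8) = 8x4
Op 2 fold_up: fold axis h@4; visible region now rows[0,4) x cols[4,8) = 4x4
Op 3 fold_up: fold axis h@2; visible region now rows[0,2) x cols[4,8) = 2x4
Op 4 fold_up: fold axis h@1; visible region now rows[0,1) x cols[4,8) = 1x4
Op 5 fold_left: fold axis v@6; visible region now rows[0,1) x cols[4,6) = 1x2
Op 6 cut(0, 0): punch at orig (0,4); cuts so far [(0, 4)]; region rows[0,1) x cols[4,6) = 1x2
Unfold 1 (reflect across v@6): 2 holes -> [(0, 4), (0, 7)]
Unfold 2 (reflect across h@1): 4 holes -> [(0, 4), (0, 7), (1, 4), (1, 7)]
Unfold 3 (reflect across h@2): 8 holes -> [(0, 4), (0, 7), (1, 4), (1, 7), (2, 4), (2, 7), (3, 4), (3, 7)]
Unfold 4 (reflect across h@4): 16 holes -> [(0, 4), (0, 7), (1, 4), (1, 7), (2, 4), (2, 7), (3, 4), (3, 7), (4, 4), (4, 7), (5, 4), (5, 7), (6, 4), (6, 7), (7, 4), (7, 7)]
Unfold 5 (reflect across v@4): 32 holes -> [(0, 0), (0, 3), (0, 4), (0, 7), (1, 0), (1, 3), (1, 4), (1, 7), (2, 0), (2, 3), (2, 4), (2, 7), (3, 0), (3, 3), (3, 4), (3, 7), (4, 0), (4, 3), (4, 4), (4, 7), (5, 0), (5, 3), (5, 4), (5, 7), (6, 0), (6, 3), (6, 4), (6, 7), (7, 0), (7, 3), (7, 4), (7, 7)]

Answer: O..OO..O
O..OO..O
O..OO..O
O..OO..O
O..OO..O
O..OO..O
O..OO..O
O..OO..O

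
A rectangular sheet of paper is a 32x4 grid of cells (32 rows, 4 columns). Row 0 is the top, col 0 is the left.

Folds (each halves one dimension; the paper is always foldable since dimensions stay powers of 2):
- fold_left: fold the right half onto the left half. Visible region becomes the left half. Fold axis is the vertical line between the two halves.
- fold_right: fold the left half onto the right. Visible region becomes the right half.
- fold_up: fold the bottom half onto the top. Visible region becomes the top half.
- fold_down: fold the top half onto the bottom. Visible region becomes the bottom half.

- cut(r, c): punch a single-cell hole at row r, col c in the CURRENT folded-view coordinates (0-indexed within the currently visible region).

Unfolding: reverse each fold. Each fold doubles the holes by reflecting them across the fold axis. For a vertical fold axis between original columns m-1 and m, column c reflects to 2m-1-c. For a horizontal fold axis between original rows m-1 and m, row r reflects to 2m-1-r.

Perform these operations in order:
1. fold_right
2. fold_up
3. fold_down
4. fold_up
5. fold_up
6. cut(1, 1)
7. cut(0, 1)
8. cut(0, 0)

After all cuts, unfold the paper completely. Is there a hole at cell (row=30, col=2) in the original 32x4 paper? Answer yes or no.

Answer: no

Derivation:
Op 1 fold_right: fold axis v@2; visible region now rows[0,32) x cols[2,4) = 32x2
Op 2 fold_up: fold axis h@16; visible region now rows[0,16) x cols[2,4) = 16x2
Op 3 fold_down: fold axis h@8; visible region now rows[8,16) x cols[2,4) = 8x2
Op 4 fold_up: fold axis h@12; visible region now rows[8,12) x cols[2,4) = 4x2
Op 5 fold_up: fold axis h@10; visible region now rows[8,10) x cols[2,4) = 2x2
Op 6 cut(1, 1): punch at orig (9,3); cuts so far [(9, 3)]; region rows[8,10) x cols[2,4) = 2x2
Op 7 cut(0, 1): punch at orig (8,3); cuts so far [(8, 3), (9, 3)]; region rows[8,10) x cols[2,4) = 2x2
Op 8 cut(0, 0): punch at orig (8,2); cuts so far [(8, 2), (8, 3), (9, 3)]; region rows[8,10) x cols[2,4) = 2x2
Unfold 1 (reflect across h@10): 6 holes -> [(8, 2), (8, 3), (9, 3), (10, 3), (11, 2), (11, 3)]
Unfold 2 (reflect across h@12): 12 holes -> [(8, 2), (8, 3), (9, 3), (10, 3), (11, 2), (11, 3), (12, 2), (12, 3), (13, 3), (14, 3), (15, 2), (15, 3)]
Unfold 3 (reflect across h@8): 24 holes -> [(0, 2), (0, 3), (1, 3), (2, 3), (3, 2), (3, 3), (4, 2), (4, 3), (5, 3), (6, 3), (7, 2), (7, 3), (8, 2), (8, 3), (9, 3), (10, 3), (11, 2), (11, 3), (12, 2), (12, 3), (13, 3), (14, 3), (15, 2), (15, 3)]
Unfold 4 (reflect across h@16): 48 holes -> [(0, 2), (0, 3), (1, 3), (2, 3), (3, 2), (3, 3), (4, 2), (4, 3), (5, 3), (6, 3), (7, 2), (7, 3), (8, 2), (8, 3), (9, 3), (10, 3), (11, 2), (11, 3), (12, 2), (12, 3), (13, 3), (14, 3), (15, 2), (15, 3), (16, 2), (16, 3), (17, 3), (18, 3), (19, 2), (19, 3), (20, 2), (20, 3), (21, 3), (22, 3), (23, 2), (23, 3), (24, 2), (24, 3), (25, 3), (26, 3), (27, 2), (27, 3), (28, 2), (28, 3), (29, 3), (30, 3), (31, 2), (31, 3)]
Unfold 5 (reflect across v@2): 96 holes -> [(0, 0), (0, 1), (0, 2), (0, 3), (1, 0), (1, 3), (2, 0), (2, 3), (3, 0), (3, 1), (3, 2), (3, 3), (4, 0), (4, 1), (4, 2), (4, 3), (5, 0), (5, 3), (6, 0), (6, 3), (7, 0), (7, 1), (7, 2), (7, 3), (8, 0), (8, 1), (8, 2), (8, 3), (9, 0), (9, 3), (10, 0), (10, 3), (11, 0), (11, 1), (11, 2), (11, 3), (12, 0), (12, 1), (12, 2), (12, 3), (13, 0), (13, 3), (14, 0), (14, 3), (15, 0), (15, 1), (15, 2), (15, 3), (16, 0), (16, 1), (16, 2), (16, 3), (17, 0), (17, 3), (18, 0), (18, 3), (19, 0), (19, 1), (19, 2), (19, 3), (20, 0), (20, 1), (20, 2), (20, 3), (21, 0), (21, 3), (22, 0), (22, 3), (23, 0), (23, 1), (23, 2), (23, 3), (24, 0), (24, 1), (24, 2), (24, 3), (25, 0), (25, 3), (26, 0), (26, 3), (27, 0), (27, 1), (27, 2), (27, 3), (28, 0), (28, 1), (28, 2), (28, 3), (29, 0), (29, 3), (30, 0), (30, 3), (31, 0), (31, 1), (31, 2), (31, 3)]
Holes: [(0, 0), (0, 1), (0, 2), (0, 3), (1, 0), (1, 3), (2, 0), (2, 3), (3, 0), (3, 1), (3, 2), (3, 3), (4, 0), (4, 1), (4, 2), (4, 3), (5, 0), (5, 3), (6, 0), (6, 3), (7, 0), (7, 1), (7, 2), (7, 3), (8, 0), (8, 1), (8, 2), (8, 3), (9, 0), (9, 3), (10, 0), (10, 3), (11, 0), (11, 1), (11, 2), (11, 3), (12, 0), (12, 1), (12, 2), (12, 3), (13, 0), (13, 3), (14, 0), (14, 3), (15, 0), (15, 1), (15, 2), (15, 3), (16, 0), (16, 1), (16, 2), (16, 3), (17, 0), (17, 3), (18, 0), (18, 3), (19, 0), (19, 1), (19, 2), (19, 3), (20, 0), (20, 1), (20, 2), (20, 3), (21, 0), (21, 3), (22, 0), (22, 3), (23, 0), (23, 1), (23, 2), (23, 3), (24, 0), (24, 1), (24, 2), (24, 3), (25, 0), (25, 3), (26, 0), (26, 3), (27, 0), (27, 1), (27, 2), (27, 3), (28, 0), (28, 1), (28, 2), (28, 3), (29, 0), (29, 3), (30, 0), (30, 3), (31, 0), (31, 1), (31, 2), (31, 3)]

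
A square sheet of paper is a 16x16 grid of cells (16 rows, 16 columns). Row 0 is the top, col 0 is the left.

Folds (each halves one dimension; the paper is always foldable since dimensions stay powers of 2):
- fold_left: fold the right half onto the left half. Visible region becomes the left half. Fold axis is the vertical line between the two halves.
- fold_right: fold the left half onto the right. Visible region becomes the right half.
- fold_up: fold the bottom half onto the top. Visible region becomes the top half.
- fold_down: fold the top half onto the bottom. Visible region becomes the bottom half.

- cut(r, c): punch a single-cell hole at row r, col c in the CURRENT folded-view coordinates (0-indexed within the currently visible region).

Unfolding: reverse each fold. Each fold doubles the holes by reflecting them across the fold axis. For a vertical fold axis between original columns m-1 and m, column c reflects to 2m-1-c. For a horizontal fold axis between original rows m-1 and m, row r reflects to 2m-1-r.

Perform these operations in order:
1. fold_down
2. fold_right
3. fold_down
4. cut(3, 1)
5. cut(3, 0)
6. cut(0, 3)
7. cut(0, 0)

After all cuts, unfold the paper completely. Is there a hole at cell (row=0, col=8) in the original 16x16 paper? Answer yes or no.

Answer: yes

Derivation:
Op 1 fold_down: fold axis h@8; visible region now rows[8,16) x cols[0,16) = 8x16
Op 2 fold_right: fold axis v@8; visible region now rows[8,16) x cols[8,16) = 8x8
Op 3 fold_down: fold axis h@12; visible region now rows[12,16) x cols[8,16) = 4x8
Op 4 cut(3, 1): punch at orig (15,9); cuts so far [(15, 9)]; region rows[12,16) x cols[8,16) = 4x8
Op 5 cut(3, 0): punch at orig (15,8); cuts so far [(15, 8), (15, 9)]; region rows[12,16) x cols[8,16) = 4x8
Op 6 cut(0, 3): punch at orig (12,11); cuts so far [(12, 11), (15, 8), (15, 9)]; region rows[12,16) x cols[8,16) = 4x8
Op 7 cut(0, 0): punch at orig (12,8); cuts so far [(12, 8), (12, 11), (15, 8), (15, 9)]; region rows[12,16) x cols[8,16) = 4x8
Unfold 1 (reflect across h@12): 8 holes -> [(8, 8), (8, 9), (11, 8), (11, 11), (12, 8), (12, 11), (15, 8), (15, 9)]
Unfold 2 (reflect across v@8): 16 holes -> [(8, 6), (8, 7), (8, 8), (8, 9), (11, 4), (11, 7), (11, 8), (11, 11), (12, 4), (12, 7), (12, 8), (12, 11), (15, 6), (15, 7), (15, 8), (15, 9)]
Unfold 3 (reflect across h@8): 32 holes -> [(0, 6), (0, 7), (0, 8), (0, 9), (3, 4), (3, 7), (3, 8), (3, 11), (4, 4), (4, 7), (4, 8), (4, 11), (7, 6), (7, 7), (7, 8), (7, 9), (8, 6), (8, 7), (8, 8), (8, 9), (11, 4), (11, 7), (11, 8), (11, 11), (12, 4), (12, 7), (12, 8), (12, 11), (15, 6), (15, 7), (15, 8), (15, 9)]
Holes: [(0, 6), (0, 7), (0, 8), (0, 9), (3, 4), (3, 7), (3, 8), (3, 11), (4, 4), (4, 7), (4, 8), (4, 11), (7, 6), (7, 7), (7, 8), (7, 9), (8, 6), (8, 7), (8, 8), (8, 9), (11, 4), (11, 7), (11, 8), (11, 11), (12, 4), (12, 7), (12, 8), (12, 11), (15, 6), (15, 7), (15, 8), (15, 9)]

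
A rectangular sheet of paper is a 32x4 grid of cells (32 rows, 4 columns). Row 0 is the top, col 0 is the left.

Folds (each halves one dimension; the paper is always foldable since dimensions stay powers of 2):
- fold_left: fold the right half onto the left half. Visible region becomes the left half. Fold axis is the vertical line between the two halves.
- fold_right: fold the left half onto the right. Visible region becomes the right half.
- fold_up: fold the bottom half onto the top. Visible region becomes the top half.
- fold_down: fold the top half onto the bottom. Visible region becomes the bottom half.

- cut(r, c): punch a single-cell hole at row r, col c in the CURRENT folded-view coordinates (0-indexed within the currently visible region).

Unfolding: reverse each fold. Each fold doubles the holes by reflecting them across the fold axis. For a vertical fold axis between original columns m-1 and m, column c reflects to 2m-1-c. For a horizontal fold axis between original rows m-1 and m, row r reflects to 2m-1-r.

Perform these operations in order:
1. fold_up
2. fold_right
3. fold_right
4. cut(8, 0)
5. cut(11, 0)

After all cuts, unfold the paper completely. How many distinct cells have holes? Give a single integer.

Answer: 16

Derivation:
Op 1 fold_up: fold axis h@16; visible region now rows[0,16) x cols[0,4) = 16x4
Op 2 fold_right: fold axis v@2; visible region now rows[0,16) x cols[2,4) = 16x2
Op 3 fold_right: fold axis v@3; visible region now rows[0,16) x cols[3,4) = 16x1
Op 4 cut(8, 0): punch at orig (8,3); cuts so far [(8, 3)]; region rows[0,16) x cols[3,4) = 16x1
Op 5 cut(11, 0): punch at orig (11,3); cuts so far [(8, 3), (11, 3)]; region rows[0,16) x cols[3,4) = 16x1
Unfold 1 (reflect across v@3): 4 holes -> [(8, 2), (8, 3), (11, 2), (11, 3)]
Unfold 2 (reflect across v@2): 8 holes -> [(8, 0), (8, 1), (8, 2), (8, 3), (11, 0), (11, 1), (11, 2), (11, 3)]
Unfold 3 (reflect across h@16): 16 holes -> [(8, 0), (8, 1), (8, 2), (8, 3), (11, 0), (11, 1), (11, 2), (11, 3), (20, 0), (20, 1), (20, 2), (20, 3), (23, 0), (23, 1), (23, 2), (23, 3)]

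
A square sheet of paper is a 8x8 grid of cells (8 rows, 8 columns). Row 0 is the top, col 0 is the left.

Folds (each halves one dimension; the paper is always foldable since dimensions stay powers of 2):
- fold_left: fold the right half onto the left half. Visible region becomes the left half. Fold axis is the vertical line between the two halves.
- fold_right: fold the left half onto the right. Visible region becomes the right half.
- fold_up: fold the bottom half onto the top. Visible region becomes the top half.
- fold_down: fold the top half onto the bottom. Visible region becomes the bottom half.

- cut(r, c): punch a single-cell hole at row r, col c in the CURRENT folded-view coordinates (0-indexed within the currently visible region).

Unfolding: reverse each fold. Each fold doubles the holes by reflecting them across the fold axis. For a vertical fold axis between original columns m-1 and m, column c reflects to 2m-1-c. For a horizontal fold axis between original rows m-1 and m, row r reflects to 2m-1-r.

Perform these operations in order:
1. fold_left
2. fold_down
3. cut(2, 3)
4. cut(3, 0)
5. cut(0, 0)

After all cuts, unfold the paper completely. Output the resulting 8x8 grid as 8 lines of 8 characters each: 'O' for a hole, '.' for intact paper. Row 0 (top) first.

Op 1 fold_left: fold axis v@4; visible region now rows[0,8) x cols[0,4) = 8x4
Op 2 fold_down: fold axis h@4; visible region now rows[4,8) x cols[0,4) = 4x4
Op 3 cut(2, 3): punch at orig (6,3); cuts so far [(6, 3)]; region rows[4,8) x cols[0,4) = 4x4
Op 4 cut(3, 0): punch at orig (7,0); cuts so far [(6, 3), (7, 0)]; region rows[4,8) x cols[0,4) = 4x4
Op 5 cut(0, 0): punch at orig (4,0); cuts so far [(4, 0), (6, 3), (7, 0)]; region rows[4,8) x cols[0,4) = 4x4
Unfold 1 (reflect across h@4): 6 holes -> [(0, 0), (1, 3), (3, 0), (4, 0), (6, 3), (7, 0)]
Unfold 2 (reflect across v@4): 12 holes -> [(0, 0), (0, 7), (1, 3), (1, 4), (3, 0), (3, 7), (4, 0), (4, 7), (6, 3), (6, 4), (7, 0), (7, 7)]

Answer: O......O
...OO...
........
O......O
O......O
........
...OO...
O......O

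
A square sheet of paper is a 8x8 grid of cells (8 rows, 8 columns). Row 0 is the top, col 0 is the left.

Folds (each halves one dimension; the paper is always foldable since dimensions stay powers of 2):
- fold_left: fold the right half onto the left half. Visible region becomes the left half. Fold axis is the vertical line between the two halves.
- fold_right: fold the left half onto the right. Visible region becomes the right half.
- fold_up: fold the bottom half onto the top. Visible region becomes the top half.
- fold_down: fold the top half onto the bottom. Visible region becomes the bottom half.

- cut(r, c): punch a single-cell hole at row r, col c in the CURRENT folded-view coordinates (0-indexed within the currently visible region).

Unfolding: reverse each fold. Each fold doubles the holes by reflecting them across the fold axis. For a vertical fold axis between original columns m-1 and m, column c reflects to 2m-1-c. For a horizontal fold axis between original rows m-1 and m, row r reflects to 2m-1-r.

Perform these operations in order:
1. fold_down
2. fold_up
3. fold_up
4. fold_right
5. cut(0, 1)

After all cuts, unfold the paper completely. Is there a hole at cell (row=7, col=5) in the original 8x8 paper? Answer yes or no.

Answer: yes

Derivation:
Op 1 fold_down: fold axis h@4; visible region now rows[4,8) x cols[0,8) = 4x8
Op 2 fold_up: fold axis h@6; visible region now rows[4,6) x cols[0,8) = 2x8
Op 3 fold_up: fold axis h@5; visible region now rows[4,5) x cols[0,8) = 1x8
Op 4 fold_right: fold axis v@4; visible region now rows[4,5) x cols[4,8) = 1x4
Op 5 cut(0, 1): punch at orig (4,5); cuts so far [(4, 5)]; region rows[4,5) x cols[4,8) = 1x4
Unfold 1 (reflect across v@4): 2 holes -> [(4, 2), (4, 5)]
Unfold 2 (reflect across h@5): 4 holes -> [(4, 2), (4, 5), (5, 2), (5, 5)]
Unfold 3 (reflect across h@6): 8 holes -> [(4, 2), (4, 5), (5, 2), (5, 5), (6, 2), (6, 5), (7, 2), (7, 5)]
Unfold 4 (reflect across h@4): 16 holes -> [(0, 2), (0, 5), (1, 2), (1, 5), (2, 2), (2, 5), (3, 2), (3, 5), (4, 2), (4, 5), (5, 2), (5, 5), (6, 2), (6, 5), (7, 2), (7, 5)]
Holes: [(0, 2), (0, 5), (1, 2), (1, 5), (2, 2), (2, 5), (3, 2), (3, 5), (4, 2), (4, 5), (5, 2), (5, 5), (6, 2), (6, 5), (7, 2), (7, 5)]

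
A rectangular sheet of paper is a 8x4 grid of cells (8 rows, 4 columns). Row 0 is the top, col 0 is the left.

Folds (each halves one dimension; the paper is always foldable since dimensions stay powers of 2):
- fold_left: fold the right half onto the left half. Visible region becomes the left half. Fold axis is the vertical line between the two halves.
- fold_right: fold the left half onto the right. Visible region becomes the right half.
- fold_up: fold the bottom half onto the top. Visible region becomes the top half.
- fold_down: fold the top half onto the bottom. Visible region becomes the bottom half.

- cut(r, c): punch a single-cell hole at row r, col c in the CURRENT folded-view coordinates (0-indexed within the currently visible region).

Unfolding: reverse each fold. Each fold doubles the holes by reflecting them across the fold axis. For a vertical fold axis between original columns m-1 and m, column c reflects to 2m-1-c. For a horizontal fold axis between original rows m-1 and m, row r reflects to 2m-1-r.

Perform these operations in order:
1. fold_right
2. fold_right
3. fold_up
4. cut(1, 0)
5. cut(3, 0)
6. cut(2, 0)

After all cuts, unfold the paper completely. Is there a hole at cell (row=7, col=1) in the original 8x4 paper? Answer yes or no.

Op 1 fold_right: fold axis v@2; visible region now rows[0,8) x cols[2,4) = 8x2
Op 2 fold_right: fold axis v@3; visible region now rows[0,8) x cols[3,4) = 8x1
Op 3 fold_up: fold axis h@4; visible region now rows[0,4) x cols[3,4) = 4x1
Op 4 cut(1, 0): punch at orig (1,3); cuts so far [(1, 3)]; region rows[0,4) x cols[3,4) = 4x1
Op 5 cut(3, 0): punch at orig (3,3); cuts so far [(1, 3), (3, 3)]; region rows[0,4) x cols[3,4) = 4x1
Op 6 cut(2, 0): punch at orig (2,3); cuts so far [(1, 3), (2, 3), (3, 3)]; region rows[0,4) x cols[3,4) = 4x1
Unfold 1 (reflect across h@4): 6 holes -> [(1, 3), (2, 3), (3, 3), (4, 3), (5, 3), (6, 3)]
Unfold 2 (reflect across v@3): 12 holes -> [(1, 2), (1, 3), (2, 2), (2, 3), (3, 2), (3, 3), (4, 2), (4, 3), (5, 2), (5, 3), (6, 2), (6, 3)]
Unfold 3 (reflect across v@2): 24 holes -> [(1, 0), (1, 1), (1, 2), (1, 3), (2, 0), (2, 1), (2, 2), (2, 3), (3, 0), (3, 1), (3, 2), (3, 3), (4, 0), (4, 1), (4, 2), (4, 3), (5, 0), (5, 1), (5, 2), (5, 3), (6, 0), (6, 1), (6, 2), (6, 3)]
Holes: [(1, 0), (1, 1), (1, 2), (1, 3), (2, 0), (2, 1), (2, 2), (2, 3), (3, 0), (3, 1), (3, 2), (3, 3), (4, 0), (4, 1), (4, 2), (4, 3), (5, 0), (5, 1), (5, 2), (5, 3), (6, 0), (6, 1), (6, 2), (6, 3)]

Answer: no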